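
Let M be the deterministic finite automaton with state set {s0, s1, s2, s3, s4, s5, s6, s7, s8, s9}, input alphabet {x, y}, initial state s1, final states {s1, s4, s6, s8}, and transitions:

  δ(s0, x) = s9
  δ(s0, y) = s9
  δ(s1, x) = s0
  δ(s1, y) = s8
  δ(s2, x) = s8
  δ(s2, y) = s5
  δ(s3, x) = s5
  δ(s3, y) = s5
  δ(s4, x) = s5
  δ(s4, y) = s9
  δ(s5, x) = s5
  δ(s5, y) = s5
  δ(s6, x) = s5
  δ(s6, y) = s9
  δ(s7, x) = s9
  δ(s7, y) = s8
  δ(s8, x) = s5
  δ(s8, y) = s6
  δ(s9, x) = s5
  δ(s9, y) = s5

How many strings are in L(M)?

3

The useful subgraph on states {s1, s6, s8} is acyclic, so L(M) is finite; the longest accepting path visits 3 useful states, giving maximum string length 2.
Counting accepting paths from s1 by length: 1 of length 0, 1 of length 1, 1 of length 2. Total 3.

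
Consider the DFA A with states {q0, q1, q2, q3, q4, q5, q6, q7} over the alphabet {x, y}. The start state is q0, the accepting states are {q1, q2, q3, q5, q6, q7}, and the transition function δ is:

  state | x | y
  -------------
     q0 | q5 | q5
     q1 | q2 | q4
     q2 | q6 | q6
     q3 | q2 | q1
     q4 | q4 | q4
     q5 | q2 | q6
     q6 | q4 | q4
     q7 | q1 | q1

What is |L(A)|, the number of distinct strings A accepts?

10

The useful subgraph on states {q0, q2, q5, q6} is acyclic, so L(A) is finite; the longest accepting path visits 4 useful states, giving maximum string length 3.
Counting accepting paths from q0 by length: 2 of length 1, 4 of length 2, 4 of length 3. Total 10.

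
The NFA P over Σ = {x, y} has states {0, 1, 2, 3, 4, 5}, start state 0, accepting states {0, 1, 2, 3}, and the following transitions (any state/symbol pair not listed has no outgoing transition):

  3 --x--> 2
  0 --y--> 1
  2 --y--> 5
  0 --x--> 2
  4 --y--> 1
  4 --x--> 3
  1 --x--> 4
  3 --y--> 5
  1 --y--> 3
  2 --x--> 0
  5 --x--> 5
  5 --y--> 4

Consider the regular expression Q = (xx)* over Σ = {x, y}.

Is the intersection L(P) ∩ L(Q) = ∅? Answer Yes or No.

No

The empty string ε is accepted by both P and Q.
Hence L(P) ∩ L(Q) ≠ ∅.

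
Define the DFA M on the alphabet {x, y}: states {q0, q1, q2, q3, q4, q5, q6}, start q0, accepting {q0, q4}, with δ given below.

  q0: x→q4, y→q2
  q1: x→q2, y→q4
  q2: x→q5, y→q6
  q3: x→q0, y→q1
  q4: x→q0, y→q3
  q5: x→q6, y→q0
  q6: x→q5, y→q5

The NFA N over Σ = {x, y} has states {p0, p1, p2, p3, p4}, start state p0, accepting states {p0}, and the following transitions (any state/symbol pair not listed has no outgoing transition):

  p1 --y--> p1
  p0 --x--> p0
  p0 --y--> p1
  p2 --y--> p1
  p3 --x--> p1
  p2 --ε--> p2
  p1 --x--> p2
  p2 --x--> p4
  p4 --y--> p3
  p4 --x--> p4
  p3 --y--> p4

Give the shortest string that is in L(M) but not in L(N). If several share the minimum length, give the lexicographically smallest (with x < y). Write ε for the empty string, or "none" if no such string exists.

The string xyx is accepted by M but not by N.
No shorter string lies in the difference, and xyx is the lexicographically first length-3 string in L(M) \ L(N).

xyx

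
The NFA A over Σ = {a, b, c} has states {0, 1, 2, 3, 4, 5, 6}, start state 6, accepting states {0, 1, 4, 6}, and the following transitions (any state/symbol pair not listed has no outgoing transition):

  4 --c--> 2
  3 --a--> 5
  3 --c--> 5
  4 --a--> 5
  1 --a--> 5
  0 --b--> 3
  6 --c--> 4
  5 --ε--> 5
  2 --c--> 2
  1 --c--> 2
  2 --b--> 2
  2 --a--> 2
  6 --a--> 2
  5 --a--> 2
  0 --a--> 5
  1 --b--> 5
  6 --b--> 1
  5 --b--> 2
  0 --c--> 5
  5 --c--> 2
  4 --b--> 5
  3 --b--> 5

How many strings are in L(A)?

The useful subgraph on states {1, 4, 6} is acyclic, so L(A) is finite; the longest accepting path visits 2 useful states, giving maximum string length 1.
Counting accepting paths from 6 by length: 1 of length 0, 2 of length 1. Total 3.

3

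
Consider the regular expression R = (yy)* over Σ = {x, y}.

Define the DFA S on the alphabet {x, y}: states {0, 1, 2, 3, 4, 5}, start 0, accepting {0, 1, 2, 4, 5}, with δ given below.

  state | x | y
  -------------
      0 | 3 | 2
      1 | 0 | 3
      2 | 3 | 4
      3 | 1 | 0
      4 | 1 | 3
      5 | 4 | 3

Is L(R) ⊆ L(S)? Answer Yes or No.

Converting the expression R to a DFA (subset construction, then merging equivalent states) gives the minimal DFA with states {r0, r1, r2}, start state r0, accepting states {r0} and transitions r0: x→r1, y→r2; r1: x→r1, y→r1; r2: x→r1, y→r0.
Exploring the product automaton R × S from the start pair (r0, 0), following both machines on each input symbol, reaches 9 state pairs: (r0, 0), (r1, 3), (r2, 2), (r1, 1), (r1, 0), (r0, 4), (r1, 2), (r2, 3), (r1, 4).
R accepts in {r0} and S accepts in {0, 1, 2, 4, 5}. The reachable pairs whose R-component is accepting are (r0, 0), (r0, 4); in each of them the S-component is accepting too, so the product for L(R) \ L(S) (R-component accepting, S-component rejecting) has no reachable accepting pair and the difference is empty.
Hence every string in L(R) is also in L(S).

Yes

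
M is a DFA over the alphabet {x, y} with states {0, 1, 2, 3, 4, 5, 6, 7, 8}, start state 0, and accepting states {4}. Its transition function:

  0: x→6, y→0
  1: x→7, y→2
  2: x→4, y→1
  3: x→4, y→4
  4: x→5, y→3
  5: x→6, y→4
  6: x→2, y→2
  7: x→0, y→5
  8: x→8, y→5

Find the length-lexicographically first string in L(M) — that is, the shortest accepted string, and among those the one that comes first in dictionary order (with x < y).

xxx

A breadth-first search from 0 reaches an accepting state first via the path 0 → 6 → 2 → 4 on input xxx.
No string of length < 3 is accepted (BFS exhausts all shorter strings without reaching an accepting state), and xxx is the lexicographically least accepting string of length 3.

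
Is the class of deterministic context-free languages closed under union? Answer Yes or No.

No

{aⁿbⁿ : n≥0} and {aⁿb²ⁿ : n≥0} are each accepted by a deterministic PDA (push the a's; pop one per b, respectively one per two b's), but their union U is not. Suppose a DPDA M accepted U. Being deterministic, M has a single run on aⁿb²ⁿ, and since aⁿbⁿ ∈ U that run passes through an accepting configuration right after consuming the prefix aⁿbⁿ and then goes on to accept again after n more b's. Build an ordinary (nondeterministic) PDA M′ that simulates M on a's and b's and, at any moment when M is in an accepting state, may switch to a second mode in which it reads only c's, feeding each c to M as a b; M′ accepts when M does. Then M′ accepts aⁱbʲcᵏ (k≥1) exactly when both aⁱbʲ ∈ U and aⁱbʲ⁺ᵏ ∈ U, and checking the four cases (i=j or j=2i, combined with j+k=i or j+k=2i) leaves only i=j=k: so L(M′) ∩ a*b*c⁺ = {aⁿbⁿcⁿ : n≥1} would be context-free, which it is not (pumping lemma) — contradiction. (The union is an unambiguous CFL; it is determinism, not unambiguity, that fails.)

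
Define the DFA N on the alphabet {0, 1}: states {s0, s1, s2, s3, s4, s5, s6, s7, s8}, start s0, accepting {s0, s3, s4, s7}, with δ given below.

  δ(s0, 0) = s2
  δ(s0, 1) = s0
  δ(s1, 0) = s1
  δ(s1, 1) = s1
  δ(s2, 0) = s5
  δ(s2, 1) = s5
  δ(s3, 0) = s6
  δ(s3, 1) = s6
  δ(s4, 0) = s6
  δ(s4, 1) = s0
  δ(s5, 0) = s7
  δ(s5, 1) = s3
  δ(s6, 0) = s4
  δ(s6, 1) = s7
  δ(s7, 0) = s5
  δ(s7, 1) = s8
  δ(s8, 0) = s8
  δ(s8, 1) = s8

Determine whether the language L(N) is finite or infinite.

infinite

State s0 is reachable from the start and can reach an accepting state, and it lies on the cycle s0 → s0.
Traversing that cycle any number of times yields accepted strings of unbounded length, so the language is infinite.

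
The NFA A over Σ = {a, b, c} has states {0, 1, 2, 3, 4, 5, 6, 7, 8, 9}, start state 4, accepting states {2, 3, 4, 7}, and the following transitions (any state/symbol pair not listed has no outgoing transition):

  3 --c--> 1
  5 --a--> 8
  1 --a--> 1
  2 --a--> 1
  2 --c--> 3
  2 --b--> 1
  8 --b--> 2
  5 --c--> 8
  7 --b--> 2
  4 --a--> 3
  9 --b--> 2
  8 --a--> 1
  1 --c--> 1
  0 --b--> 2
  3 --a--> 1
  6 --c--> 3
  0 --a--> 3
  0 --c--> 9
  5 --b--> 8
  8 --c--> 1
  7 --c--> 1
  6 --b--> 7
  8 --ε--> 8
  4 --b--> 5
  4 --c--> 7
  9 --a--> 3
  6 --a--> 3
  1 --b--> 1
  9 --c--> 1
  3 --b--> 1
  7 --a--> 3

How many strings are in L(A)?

The useful subgraph on states {2, 3, 4, 5, 7, 8} is acyclic, so L(A) is finite; the longest accepting path visits 5 useful states, giving maximum string length 4.
Counting accepting paths from 4 by length: 1 of length 0, 2 of length 1, 2 of length 2, 4 of length 3, 3 of length 4. Total 12.

12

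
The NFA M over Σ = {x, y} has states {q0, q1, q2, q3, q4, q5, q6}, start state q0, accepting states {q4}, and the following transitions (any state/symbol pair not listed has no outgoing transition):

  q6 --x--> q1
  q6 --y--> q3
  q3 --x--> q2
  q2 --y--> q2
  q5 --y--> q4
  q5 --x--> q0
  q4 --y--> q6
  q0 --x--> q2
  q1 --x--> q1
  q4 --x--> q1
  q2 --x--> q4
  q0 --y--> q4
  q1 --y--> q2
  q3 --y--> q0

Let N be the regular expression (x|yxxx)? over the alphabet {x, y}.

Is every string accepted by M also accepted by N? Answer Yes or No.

No

The string y is in L(M) but not in L(N).
So L(M) ⊄ L(N).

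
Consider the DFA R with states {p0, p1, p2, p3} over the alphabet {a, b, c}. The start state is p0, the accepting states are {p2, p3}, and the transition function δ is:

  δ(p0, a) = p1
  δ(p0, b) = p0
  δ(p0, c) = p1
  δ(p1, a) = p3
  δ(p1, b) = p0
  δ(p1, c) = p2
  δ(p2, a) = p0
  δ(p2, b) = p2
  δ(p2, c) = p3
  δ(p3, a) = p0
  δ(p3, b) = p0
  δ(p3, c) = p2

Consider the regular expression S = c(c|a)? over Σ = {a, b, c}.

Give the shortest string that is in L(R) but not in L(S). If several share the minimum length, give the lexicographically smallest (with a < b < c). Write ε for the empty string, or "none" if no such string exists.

The string aa is accepted by R but not by S.
No shorter string lies in the difference, and aa is the lexicographically first length-2 string in L(R) \ L(S).

aa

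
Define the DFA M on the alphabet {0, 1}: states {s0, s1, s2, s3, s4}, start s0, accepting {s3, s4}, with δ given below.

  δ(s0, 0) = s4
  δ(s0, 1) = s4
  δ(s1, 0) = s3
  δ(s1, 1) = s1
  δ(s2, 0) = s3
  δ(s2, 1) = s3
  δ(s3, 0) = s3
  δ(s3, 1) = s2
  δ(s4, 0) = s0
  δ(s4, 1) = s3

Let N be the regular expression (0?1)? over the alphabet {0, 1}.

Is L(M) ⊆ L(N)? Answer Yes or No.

The string 0 is in L(M) but not in L(N).
So L(M) ⊄ L(N).

No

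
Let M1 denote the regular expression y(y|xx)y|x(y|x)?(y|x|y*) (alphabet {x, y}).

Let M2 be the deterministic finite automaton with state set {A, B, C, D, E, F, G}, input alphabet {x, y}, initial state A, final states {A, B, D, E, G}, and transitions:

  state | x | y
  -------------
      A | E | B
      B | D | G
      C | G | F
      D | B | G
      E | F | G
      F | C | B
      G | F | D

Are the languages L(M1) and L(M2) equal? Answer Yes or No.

No

The string xx is accepted by M1 but rejected by M2.
So L(M1) ≠ L(M2).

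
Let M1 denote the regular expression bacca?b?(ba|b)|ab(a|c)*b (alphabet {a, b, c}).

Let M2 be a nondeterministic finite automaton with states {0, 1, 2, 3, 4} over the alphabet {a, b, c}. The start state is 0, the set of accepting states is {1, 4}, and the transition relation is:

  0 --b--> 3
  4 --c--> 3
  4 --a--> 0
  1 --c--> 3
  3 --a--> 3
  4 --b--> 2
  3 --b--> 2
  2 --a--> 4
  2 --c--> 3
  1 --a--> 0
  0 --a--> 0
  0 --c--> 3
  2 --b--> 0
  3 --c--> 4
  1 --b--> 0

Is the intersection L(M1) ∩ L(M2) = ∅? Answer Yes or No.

No

The string baccba is accepted by both M1 and M2.
Hence L(M1) ∩ L(M2) ≠ ∅.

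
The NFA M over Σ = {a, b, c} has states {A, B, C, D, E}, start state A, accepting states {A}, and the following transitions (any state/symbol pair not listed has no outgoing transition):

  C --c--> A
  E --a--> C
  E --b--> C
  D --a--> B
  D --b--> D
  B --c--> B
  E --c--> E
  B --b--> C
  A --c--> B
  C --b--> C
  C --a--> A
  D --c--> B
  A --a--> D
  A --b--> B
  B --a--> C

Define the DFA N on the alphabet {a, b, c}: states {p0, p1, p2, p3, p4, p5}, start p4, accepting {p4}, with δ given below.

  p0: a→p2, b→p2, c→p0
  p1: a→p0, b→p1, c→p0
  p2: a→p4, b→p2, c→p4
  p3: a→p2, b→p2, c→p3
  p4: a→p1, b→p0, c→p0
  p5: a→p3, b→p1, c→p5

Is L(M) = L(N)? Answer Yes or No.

Yes

Exploring the product automaton M × N from the start pair (A, p4), following both machines on each input symbol, reaches 4 state pairs: (A, p4), (D, p1), (B, p0), (C, p2).
M accepts in {A} and N accepts in {p4}. In every reachable pair the two components are either both accepting — (A, p4) — or both non-accepting, so no string is accepted by exactly one of the machines: L(M) \ L(N) and L(N) \ L(M) are both empty.
Hence every string is accepted by M iff it is accepted by N, and the two languages coincide.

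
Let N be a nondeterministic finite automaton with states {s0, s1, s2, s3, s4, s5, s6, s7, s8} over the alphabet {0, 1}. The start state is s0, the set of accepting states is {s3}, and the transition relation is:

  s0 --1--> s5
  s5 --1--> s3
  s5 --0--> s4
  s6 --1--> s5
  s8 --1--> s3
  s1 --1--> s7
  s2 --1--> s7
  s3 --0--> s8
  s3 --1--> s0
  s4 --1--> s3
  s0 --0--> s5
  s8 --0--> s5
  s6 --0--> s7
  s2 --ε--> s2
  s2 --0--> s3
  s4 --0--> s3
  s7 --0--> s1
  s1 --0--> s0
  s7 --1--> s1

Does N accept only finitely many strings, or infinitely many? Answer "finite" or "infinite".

State s3 is reachable from the start and can reach an accepting state, and it lies on the cycle s3 → s8 → s3.
Traversing that cycle any number of times yields accepted strings of unbounded length, so the language is infinite.

infinite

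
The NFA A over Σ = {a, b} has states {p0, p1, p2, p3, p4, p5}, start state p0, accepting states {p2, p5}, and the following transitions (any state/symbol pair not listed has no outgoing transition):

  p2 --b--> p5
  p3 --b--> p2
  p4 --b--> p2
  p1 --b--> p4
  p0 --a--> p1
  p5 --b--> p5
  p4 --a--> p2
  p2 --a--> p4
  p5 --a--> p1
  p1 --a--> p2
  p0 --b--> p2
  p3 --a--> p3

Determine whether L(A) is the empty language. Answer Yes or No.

No

The string b is accepted: the run p0 → p2 ends in the accepting state p2.
Since at least one string is accepted, L(A) is not empty.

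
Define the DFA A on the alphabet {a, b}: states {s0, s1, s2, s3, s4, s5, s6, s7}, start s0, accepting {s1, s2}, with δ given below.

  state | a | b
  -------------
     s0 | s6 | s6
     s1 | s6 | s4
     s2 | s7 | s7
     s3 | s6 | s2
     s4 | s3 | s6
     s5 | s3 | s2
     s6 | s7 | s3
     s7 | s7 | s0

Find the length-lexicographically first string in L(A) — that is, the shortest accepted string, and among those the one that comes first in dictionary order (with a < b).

abb

A breadth-first search from s0 reaches an accepting state first via the path s0 → s6 → s3 → s2 on input abb.
No string of length < 3 is accepted (BFS exhausts all shorter strings without reaching an accepting state), and abb is the lexicographically least accepting string of length 3.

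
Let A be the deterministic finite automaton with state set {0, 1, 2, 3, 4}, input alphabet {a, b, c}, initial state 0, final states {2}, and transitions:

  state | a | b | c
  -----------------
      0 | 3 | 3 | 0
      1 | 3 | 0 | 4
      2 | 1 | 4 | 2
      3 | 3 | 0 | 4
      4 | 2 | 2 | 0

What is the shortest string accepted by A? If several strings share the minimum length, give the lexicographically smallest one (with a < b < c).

aca

A breadth-first search from 0 reaches an accepting state first via the path 0 → 3 → 4 → 2 on input aca.
No string of length < 3 is accepted (BFS exhausts all shorter strings without reaching an accepting state), and aca is the lexicographically least accepting string of length 3.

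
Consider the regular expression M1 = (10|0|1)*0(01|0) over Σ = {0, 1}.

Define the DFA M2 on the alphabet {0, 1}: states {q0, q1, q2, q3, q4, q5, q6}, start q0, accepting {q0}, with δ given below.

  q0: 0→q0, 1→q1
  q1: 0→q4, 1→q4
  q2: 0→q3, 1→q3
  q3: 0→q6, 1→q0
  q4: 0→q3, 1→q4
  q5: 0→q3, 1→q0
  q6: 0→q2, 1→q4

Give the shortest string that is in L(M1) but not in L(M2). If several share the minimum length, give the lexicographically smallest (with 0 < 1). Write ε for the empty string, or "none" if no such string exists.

The string 001 is accepted by M1 but not by M2.
No shorter string lies in the difference, and 001 is the lexicographically first length-3 string in L(M1) \ L(M2).

001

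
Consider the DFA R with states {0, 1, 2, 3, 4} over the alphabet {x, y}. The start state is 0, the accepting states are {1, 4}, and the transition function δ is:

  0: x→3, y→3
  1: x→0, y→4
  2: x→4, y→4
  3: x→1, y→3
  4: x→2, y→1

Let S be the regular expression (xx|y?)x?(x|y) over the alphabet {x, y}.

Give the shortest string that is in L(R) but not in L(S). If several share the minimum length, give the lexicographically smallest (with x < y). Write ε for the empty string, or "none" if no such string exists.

xyx

The string xyx is accepted by R but not by S.
No shorter string lies in the difference, and xyx is the lexicographically first length-3 string in L(R) \ L(S).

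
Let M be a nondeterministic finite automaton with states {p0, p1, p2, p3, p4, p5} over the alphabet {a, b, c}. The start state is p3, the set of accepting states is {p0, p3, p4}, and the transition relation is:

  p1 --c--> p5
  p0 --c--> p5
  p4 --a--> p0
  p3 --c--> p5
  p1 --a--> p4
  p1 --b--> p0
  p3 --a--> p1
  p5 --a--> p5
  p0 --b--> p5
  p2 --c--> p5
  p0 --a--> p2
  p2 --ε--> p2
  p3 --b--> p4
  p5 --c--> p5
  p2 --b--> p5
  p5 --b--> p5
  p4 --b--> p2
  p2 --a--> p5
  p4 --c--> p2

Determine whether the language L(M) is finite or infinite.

The useful states (reachable from p3 and able to reach an accepting state) are {p0, p1, p3, p4}.
Restricted to these states the transition graph has no cycle, so every accepting path has bounded length and L is finite.

finite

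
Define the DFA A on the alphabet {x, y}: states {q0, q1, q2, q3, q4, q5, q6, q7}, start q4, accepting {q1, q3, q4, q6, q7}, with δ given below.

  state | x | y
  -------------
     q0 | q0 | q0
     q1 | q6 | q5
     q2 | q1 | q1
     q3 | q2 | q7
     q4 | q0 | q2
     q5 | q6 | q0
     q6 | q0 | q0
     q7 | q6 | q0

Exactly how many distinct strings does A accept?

7

The useful subgraph on states {q1, q2, q4, q5, q6} is acyclic, so L(A) is finite; the longest accepting path visits 5 useful states, giving maximum string length 4.
Counting accepting paths from q4 by length: 1 of length 0, 2 of length 2, 2 of length 3, 2 of length 4. Total 7.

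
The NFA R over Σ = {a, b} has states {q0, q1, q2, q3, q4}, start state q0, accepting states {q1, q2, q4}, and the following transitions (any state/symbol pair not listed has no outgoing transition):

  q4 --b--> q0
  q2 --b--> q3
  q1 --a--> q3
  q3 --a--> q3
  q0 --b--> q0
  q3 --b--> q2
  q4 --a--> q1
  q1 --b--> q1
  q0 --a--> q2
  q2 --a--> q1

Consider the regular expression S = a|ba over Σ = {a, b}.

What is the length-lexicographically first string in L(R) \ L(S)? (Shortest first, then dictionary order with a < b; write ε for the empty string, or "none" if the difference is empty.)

The string aa is accepted by R but not by S.
No shorter string lies in the difference, and aa is the lexicographically first length-2 string in L(R) \ L(S).

aa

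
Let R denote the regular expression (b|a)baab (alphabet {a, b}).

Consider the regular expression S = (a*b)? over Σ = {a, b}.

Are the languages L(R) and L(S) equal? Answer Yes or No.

The string abaab is accepted by R but rejected by S.
So L(R) ≠ L(S).

No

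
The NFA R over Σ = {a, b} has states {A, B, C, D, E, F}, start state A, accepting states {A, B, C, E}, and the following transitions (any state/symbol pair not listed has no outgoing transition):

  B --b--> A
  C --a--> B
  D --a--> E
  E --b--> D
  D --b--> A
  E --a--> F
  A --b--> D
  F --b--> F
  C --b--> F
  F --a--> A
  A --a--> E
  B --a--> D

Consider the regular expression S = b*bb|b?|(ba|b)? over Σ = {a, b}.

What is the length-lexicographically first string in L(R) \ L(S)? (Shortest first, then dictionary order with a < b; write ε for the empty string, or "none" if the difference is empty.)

The string a is accepted by R but not by S.
No shorter string lies in the difference, and a is the lexicographically first length-1 string in L(R) \ L(S).

a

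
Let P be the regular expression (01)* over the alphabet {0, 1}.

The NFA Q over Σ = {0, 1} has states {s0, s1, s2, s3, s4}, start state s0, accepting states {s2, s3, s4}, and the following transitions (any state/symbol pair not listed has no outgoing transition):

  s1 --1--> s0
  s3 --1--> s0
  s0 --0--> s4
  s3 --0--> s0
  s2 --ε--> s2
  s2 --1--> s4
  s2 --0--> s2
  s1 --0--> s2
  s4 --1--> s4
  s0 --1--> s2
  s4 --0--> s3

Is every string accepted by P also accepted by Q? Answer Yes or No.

No

The empty string ε is in L(P) but not in L(Q).
So L(P) ⊄ L(Q).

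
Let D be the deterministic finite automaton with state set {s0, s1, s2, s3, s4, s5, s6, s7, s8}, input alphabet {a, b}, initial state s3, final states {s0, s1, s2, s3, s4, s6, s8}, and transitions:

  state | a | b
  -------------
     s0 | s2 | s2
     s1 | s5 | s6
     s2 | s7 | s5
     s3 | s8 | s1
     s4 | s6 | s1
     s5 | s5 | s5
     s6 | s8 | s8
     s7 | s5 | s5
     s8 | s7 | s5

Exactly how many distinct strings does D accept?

The useful subgraph on states {s1, s3, s6, s8} is acyclic, so L(D) is finite; the longest accepting path visits 4 useful states, giving maximum string length 3.
Counting accepting paths from s3 by length: 1 of length 0, 2 of length 1, 1 of length 2, 2 of length 3. Total 6.

6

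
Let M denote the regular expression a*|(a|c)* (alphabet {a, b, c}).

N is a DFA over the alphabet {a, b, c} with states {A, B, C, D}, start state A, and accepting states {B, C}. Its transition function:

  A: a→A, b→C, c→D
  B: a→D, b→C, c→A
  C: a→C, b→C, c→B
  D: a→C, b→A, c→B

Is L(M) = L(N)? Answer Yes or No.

The empty string ε is accepted by M but rejected by N.
So L(M) ≠ L(N).

No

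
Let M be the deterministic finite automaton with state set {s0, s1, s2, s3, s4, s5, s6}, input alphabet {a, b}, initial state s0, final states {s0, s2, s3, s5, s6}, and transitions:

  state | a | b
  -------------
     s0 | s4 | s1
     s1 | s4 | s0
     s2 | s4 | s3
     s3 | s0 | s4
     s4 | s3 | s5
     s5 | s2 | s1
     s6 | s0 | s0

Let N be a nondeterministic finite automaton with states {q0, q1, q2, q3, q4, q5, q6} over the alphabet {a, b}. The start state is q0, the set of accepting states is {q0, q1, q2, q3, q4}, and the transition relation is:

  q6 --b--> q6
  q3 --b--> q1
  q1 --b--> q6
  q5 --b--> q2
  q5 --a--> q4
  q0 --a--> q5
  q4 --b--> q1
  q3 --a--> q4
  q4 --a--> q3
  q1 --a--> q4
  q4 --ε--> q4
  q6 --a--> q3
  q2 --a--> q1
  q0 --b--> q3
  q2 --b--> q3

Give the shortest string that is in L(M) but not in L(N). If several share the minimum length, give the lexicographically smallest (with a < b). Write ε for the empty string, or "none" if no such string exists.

aabb

The string aabb is accepted by M but not by N.
No shorter string lies in the difference, and aabb is the lexicographically first length-4 string in L(M) \ L(N).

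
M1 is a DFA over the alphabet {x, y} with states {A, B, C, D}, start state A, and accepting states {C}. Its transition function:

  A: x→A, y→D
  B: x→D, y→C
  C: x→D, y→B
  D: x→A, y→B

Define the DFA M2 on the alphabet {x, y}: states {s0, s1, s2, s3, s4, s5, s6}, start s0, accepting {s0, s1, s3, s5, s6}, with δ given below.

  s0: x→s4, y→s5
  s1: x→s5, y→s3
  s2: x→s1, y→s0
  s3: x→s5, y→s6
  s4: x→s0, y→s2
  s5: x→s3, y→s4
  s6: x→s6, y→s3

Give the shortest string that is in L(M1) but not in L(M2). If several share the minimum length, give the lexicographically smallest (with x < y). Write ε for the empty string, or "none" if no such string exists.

The string yyy is accepted by M1 but not by M2.
No shorter string lies in the difference, and yyy is the lexicographically first length-3 string in L(M1) \ L(M2).

yyy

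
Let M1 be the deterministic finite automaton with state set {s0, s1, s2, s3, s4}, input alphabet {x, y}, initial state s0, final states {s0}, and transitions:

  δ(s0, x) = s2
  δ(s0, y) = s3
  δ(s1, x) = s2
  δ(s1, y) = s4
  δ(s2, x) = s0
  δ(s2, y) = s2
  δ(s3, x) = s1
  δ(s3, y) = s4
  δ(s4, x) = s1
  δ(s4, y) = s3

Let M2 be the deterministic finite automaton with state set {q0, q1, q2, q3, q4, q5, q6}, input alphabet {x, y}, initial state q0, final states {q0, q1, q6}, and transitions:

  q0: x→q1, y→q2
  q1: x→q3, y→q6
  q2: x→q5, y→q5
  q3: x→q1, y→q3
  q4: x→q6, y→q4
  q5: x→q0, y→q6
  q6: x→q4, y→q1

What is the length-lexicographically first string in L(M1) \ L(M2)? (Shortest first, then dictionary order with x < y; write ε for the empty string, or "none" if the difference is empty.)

The string xx is accepted by M1 but not by M2.
No shorter string lies in the difference, and xx is the lexicographically first length-2 string in L(M1) \ L(M2).

xx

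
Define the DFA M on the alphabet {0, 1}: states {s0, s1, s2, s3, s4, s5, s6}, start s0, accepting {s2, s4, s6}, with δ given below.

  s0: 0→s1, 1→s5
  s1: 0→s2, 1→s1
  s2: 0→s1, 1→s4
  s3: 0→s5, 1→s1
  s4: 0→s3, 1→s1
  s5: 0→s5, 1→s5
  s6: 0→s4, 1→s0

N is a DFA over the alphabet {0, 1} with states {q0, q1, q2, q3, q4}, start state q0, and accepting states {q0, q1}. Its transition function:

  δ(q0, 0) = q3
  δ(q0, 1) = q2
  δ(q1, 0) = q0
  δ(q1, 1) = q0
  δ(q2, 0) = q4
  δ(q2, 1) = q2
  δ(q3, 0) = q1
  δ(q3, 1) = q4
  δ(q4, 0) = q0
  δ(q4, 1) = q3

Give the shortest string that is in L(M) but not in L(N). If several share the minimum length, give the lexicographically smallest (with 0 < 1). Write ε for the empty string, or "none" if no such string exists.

0000

The string 0000 is accepted by M but not by N.
No shorter string lies in the difference, and 0000 is the lexicographically first length-4 string in L(M) \ L(N).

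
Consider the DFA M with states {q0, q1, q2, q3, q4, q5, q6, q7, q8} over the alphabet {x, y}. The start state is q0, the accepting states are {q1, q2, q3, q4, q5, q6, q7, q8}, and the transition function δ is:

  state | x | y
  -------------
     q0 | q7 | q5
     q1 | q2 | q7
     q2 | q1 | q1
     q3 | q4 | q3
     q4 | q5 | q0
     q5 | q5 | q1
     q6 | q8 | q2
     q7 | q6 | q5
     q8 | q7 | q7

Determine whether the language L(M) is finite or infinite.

State q1 is reachable from the start and can reach an accepting state, and it lies on the cycle q1 → q2 → q1.
Traversing that cycle any number of times yields accepted strings of unbounded length, so the language is infinite.

infinite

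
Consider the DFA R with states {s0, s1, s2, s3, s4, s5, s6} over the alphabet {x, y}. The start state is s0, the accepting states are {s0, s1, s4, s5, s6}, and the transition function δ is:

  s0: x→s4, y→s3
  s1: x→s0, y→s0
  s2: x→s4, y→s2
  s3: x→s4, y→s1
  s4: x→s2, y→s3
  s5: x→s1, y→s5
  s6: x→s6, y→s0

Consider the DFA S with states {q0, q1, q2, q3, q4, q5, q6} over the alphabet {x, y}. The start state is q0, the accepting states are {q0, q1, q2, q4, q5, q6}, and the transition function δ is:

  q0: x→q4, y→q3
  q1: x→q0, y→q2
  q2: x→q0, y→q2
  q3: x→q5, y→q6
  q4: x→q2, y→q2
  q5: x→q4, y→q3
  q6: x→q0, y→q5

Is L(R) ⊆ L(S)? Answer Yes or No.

Yes

Exploring the product automaton R × S from the start pair (s0, q0), following both machines on each input symbol, reaches 17 state pairs: (s0, q0), (s4, q4), (s3, q3), (s2, q2), (s3, q2), (s4, q5), (s1, q6), (s4, q0), (s1, q2), (s2, q4), (s0, q5), (s0, q2), (s4, q2), (s2, q0), (s2, q3), (s2, q6), (s2, q5).
R accepts in {s0, s1, s4, s5, s6} and S accepts in {q0, q1, q2, q4, q5, q6}. The reachable pairs whose R-component is accepting are (s0, q0), (s4, q4), (s4, q5), (s1, q6), (s4, q0), (s1, q2), (s0, q5), (s0, q2), (s4, q2); in each of them the S-component is accepting too, so the product for L(R) \ L(S) (R-component accepting, S-component rejecting) has no reachable accepting pair and the difference is empty.
Hence every string in L(R) is also in L(S).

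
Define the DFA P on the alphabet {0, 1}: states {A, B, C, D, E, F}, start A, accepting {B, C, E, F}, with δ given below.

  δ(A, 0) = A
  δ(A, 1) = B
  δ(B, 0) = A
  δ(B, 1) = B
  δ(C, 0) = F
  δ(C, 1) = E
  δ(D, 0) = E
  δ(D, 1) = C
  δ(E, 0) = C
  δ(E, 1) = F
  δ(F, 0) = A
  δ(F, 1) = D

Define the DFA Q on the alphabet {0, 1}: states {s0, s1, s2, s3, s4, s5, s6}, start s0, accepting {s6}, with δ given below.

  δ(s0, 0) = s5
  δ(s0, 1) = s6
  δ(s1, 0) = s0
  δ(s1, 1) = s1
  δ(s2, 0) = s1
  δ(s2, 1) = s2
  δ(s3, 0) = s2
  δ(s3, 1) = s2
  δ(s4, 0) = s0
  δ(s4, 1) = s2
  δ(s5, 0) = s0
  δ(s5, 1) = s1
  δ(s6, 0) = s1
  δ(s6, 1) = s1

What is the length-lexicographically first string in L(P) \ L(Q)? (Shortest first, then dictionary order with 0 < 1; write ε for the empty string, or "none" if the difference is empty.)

01

The string 01 is accepted by P but not by Q.
No shorter string lies in the difference, and 01 is the lexicographically first length-2 string in L(P) \ L(Q).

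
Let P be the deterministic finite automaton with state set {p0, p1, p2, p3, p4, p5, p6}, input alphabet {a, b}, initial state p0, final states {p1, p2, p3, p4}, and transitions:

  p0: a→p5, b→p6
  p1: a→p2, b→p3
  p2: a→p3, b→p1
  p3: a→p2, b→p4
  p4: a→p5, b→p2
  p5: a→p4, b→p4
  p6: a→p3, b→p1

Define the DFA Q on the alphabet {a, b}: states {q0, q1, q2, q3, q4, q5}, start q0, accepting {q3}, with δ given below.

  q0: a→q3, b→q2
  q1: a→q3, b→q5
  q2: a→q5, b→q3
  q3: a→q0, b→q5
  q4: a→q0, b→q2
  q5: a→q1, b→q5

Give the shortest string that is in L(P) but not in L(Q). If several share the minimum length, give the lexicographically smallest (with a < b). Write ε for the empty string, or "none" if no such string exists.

aa

The string aa is accepted by P but not by Q.
No shorter string lies in the difference, and aa is the lexicographically first length-2 string in L(P) \ L(Q).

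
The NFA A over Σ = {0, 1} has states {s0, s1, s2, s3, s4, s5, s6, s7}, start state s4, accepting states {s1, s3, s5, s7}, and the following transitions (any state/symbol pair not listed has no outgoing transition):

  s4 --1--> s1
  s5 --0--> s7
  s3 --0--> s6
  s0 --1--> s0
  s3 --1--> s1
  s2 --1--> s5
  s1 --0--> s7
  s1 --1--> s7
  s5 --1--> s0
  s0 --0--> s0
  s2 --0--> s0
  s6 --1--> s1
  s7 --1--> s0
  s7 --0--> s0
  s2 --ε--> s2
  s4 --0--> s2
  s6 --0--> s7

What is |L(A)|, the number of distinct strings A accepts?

The useful subgraph on states {s1, s2, s4, s5, s7} is acyclic, so L(A) is finite; the longest accepting path visits 4 useful states, giving maximum string length 3.
Counting accepting paths from s4 by length: 1 of length 1, 3 of length 2, 1 of length 3. Total 5.

5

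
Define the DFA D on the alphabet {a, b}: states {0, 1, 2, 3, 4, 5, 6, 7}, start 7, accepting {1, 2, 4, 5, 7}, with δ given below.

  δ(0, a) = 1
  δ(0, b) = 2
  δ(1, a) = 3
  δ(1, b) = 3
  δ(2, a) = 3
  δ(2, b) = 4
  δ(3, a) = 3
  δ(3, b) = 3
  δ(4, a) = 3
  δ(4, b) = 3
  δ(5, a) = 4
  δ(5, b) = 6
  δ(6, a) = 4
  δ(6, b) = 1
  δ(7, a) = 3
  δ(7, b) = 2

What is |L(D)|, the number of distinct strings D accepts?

The useful subgraph on states {2, 4, 7} is acyclic, so L(D) is finite; the longest accepting path visits 3 useful states, giving maximum string length 2.
Counting accepting paths from 7 by length: 1 of length 0, 1 of length 1, 1 of length 2. Total 3.

3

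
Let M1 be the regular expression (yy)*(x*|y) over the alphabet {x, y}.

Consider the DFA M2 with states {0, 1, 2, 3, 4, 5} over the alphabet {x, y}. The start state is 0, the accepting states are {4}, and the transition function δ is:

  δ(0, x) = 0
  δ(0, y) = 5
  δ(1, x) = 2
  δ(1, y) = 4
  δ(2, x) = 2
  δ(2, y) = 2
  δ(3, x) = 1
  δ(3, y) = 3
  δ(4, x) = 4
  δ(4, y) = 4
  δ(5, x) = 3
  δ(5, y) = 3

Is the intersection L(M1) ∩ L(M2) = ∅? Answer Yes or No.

Converting the expression M1 to a DFA (subset construction, then merging equivalent states) gives the minimal DFA with states {r0, r1, r2, r3}, start state r0, accepting states {r0, r1, r2} and transitions r0: x→r1, y→r2; r1: x→r1, y→r3; r2: x→r3, y→r0; r3: x→r3, y→r3.
Exploring the product automaton M1 × M2 from the start pair (r0, 0), following both machines on each input symbol, reaches 12 state pairs: (r0, 0), (r1, 0), (r2, 5), (r3, 5), (r3, 3), (r0, 3), (r3, 1), (r1, 1), (r2, 3), (r3, 2), (r3, 4), (r1, 2).
M1 accepts in {r0, r1, r2} and M2 accepts in {4}; no reachable pair has both components accepting, so no string drives both machines to acceptance simultaneously and L(M1) ∩ L(M2) = ∅.
So no string is accepted by both, and the intersection is empty.

Yes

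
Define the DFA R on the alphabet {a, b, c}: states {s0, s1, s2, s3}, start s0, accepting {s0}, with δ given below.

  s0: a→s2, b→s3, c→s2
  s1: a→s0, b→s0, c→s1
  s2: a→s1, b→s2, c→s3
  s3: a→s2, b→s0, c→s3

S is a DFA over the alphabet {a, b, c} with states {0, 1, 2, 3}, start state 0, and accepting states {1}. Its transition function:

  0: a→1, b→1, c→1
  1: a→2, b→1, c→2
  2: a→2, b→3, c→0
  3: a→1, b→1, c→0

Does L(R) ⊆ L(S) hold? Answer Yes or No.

The empty string ε is in L(R) but not in L(S).
So L(R) ⊄ L(S).

No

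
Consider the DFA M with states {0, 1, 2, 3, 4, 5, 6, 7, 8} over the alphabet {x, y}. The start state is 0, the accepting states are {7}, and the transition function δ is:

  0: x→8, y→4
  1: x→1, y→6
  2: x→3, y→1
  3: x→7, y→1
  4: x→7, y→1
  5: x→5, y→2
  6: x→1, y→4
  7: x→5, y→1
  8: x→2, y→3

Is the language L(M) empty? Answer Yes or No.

No

The string yx is accepted: the run 0 → 4 → 7 ends in the accepting state 7.
Since at least one string is accepted, L(M) is not empty.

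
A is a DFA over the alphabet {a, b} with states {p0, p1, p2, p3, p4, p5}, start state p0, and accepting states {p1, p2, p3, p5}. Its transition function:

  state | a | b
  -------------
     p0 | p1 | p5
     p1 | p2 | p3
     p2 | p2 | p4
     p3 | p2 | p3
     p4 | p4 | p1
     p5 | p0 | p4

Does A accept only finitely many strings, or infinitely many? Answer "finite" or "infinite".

infinite

State p2 is reachable from the start and can reach an accepting state, and it lies on the cycle p2 → p2.
Traversing that cycle any number of times yields accepted strings of unbounded length, so the language is infinite.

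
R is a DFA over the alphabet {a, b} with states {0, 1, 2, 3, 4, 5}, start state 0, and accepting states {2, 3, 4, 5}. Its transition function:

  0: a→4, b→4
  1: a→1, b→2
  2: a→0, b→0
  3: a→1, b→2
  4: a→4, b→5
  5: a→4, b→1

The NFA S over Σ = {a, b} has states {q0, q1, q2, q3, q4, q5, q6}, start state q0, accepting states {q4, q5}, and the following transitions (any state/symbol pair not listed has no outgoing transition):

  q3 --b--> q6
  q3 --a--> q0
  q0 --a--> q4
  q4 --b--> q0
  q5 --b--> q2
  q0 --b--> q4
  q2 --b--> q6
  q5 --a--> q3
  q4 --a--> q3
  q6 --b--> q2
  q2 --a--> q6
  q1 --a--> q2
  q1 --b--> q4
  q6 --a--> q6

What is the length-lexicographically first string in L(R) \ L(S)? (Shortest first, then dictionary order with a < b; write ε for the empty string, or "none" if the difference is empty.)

The string aa is accepted by R but not by S.
No shorter string lies in the difference, and aa is the lexicographically first length-2 string in L(R) \ L(S).

aa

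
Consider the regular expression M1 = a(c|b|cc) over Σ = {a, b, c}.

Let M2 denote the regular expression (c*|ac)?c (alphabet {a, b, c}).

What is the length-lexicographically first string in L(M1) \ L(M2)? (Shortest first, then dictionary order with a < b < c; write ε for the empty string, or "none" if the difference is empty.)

The string ab is accepted by M1 but not by M2.
No shorter string lies in the difference, and ab is the lexicographically first length-2 string in L(M1) \ L(M2).

ab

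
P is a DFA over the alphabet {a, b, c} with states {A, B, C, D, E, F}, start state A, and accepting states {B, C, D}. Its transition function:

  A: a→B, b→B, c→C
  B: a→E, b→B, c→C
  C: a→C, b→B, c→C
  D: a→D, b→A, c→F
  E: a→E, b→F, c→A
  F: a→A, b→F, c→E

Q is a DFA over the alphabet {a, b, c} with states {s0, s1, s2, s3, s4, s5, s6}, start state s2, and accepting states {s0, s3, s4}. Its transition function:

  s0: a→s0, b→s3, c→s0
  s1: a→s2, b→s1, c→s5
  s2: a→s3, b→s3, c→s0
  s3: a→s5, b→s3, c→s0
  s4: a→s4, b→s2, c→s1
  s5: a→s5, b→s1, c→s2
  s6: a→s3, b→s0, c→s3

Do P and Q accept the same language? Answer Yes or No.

Yes

Exploring the product automaton P × Q from the start pair (A, s2), following both machines on each input symbol, reaches 5 state pairs: (A, s2), (B, s3), (C, s0), (E, s5), (F, s1).
P accepts in {B, C, D} and Q accepts in {s0, s3, s4}. In every reachable pair the two components are either both accepting — (B, s3), (C, s0) — or both non-accepting, so no string is accepted by exactly one of the machines: L(P) \ L(Q) and L(Q) \ L(P) are both empty.
Hence every string is accepted by P iff it is accepted by Q, and the two languages coincide.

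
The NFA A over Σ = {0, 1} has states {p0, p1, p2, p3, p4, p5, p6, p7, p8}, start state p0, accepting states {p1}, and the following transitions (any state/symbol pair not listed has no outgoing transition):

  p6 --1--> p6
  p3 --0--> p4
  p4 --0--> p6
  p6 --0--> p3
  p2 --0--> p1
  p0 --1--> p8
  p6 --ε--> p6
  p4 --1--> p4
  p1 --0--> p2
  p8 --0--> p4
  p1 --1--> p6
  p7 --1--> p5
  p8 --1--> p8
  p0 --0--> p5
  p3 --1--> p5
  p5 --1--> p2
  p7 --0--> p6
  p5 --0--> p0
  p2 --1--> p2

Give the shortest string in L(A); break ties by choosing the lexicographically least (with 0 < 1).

A breadth-first search from p0 reaches an accepting state first via the path p0 → p5 → p2 → p1 on input 010.
No string of length < 3 is accepted (BFS exhausts all shorter strings without reaching an accepting state), and 010 is the lexicographically least accepting string of length 3.

010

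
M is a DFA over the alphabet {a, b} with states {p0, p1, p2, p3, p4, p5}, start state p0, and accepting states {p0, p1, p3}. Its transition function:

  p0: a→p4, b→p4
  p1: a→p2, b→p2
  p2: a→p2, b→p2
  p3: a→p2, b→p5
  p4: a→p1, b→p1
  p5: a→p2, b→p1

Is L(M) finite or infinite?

finite

The useful states (reachable from p0 and able to reach an accepting state) are {p0, p1, p4}.
Restricted to these states the transition graph has no cycle, so every accepting path has bounded length and L is finite.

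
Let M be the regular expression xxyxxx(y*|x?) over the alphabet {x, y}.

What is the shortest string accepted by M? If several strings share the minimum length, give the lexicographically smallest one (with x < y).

xxyxxx

By inspection of the expression, no string of length less than 6 matches, and xxyxxx is the lexicographically first match of length 6.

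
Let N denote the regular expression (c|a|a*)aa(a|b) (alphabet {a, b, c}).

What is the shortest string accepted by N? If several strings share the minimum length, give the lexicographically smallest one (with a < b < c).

By inspection of the expression, no string of length less than 3 matches, and aaa is the lexicographically first match of length 3.

aaa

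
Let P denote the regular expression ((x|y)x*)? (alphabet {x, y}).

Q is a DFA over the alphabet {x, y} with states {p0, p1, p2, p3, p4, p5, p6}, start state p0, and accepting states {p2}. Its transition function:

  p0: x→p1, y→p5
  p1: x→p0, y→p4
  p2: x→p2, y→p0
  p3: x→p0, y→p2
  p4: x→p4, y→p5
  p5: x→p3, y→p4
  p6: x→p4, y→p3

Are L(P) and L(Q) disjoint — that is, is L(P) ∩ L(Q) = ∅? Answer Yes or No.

Converting the expression P to a DFA (subset construction, then merging equivalent states) gives the minimal DFA with states {r0, r1, r2}, start state r0, accepting states {r0, r1} and transitions r0: x→r1, y→r1; r1: x→r1, y→r2; r2: x→r2, y→r2.
Exploring the product automaton P × Q from the start pair (r0, p0), following both machines on each input symbol, reaches 11 state pairs: (r0, p0), (r1, p1), (r1, p5), (r1, p0), (r2, p4), (r1, p3), (r2, p5), (r2, p2), (r2, p3), (r2, p0), (r2, p1).
P accepts in {r0, r1} and Q accepts in {p2}; no reachable pair has both components accepting, so no string drives both machines to acceptance simultaneously and L(P) ∩ L(Q) = ∅.
So no string is accepted by both, and the intersection is empty.

Yes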